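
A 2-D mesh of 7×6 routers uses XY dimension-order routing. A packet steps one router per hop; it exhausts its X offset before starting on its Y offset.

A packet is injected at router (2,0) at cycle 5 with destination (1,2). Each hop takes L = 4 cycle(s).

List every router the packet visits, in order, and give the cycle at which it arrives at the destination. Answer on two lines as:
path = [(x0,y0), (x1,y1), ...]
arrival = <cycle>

path = [(2,0), (1,0), (1,1), (1,2)]
arrival = 17

[0] x=2 y=0 t=5
[1] x=1 y=0 t=9 →W
[2] x=1 y=1 t=13 →N
[3] x=1 y=2 t=17 →N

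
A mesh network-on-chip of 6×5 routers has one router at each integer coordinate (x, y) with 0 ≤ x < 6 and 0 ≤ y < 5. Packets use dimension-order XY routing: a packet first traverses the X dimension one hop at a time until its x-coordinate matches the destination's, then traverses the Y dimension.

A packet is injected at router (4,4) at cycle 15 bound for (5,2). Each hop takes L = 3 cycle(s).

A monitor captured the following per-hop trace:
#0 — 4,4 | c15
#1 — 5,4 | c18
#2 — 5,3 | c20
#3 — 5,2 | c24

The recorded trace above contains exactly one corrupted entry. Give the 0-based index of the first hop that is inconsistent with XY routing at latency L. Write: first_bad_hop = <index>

  1: Δx=+1 Δy=+0 Δt=3 [ok]
  2: Δx=+0 Δy=-1 Δt=2 [BAD: Δcyc=2≠L]

first_bad_hop = 2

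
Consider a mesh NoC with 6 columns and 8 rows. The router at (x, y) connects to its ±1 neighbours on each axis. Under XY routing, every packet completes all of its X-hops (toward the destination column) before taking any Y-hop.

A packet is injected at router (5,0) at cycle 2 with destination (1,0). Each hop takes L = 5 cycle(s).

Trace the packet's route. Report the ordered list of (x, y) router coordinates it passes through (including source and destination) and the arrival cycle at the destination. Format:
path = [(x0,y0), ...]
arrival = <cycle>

#0 — 5,0 | c2
#1 — 4,0 | c7 | W
#2 — 3,0 | c12 | W
#3 — 2,0 | c17 | W
#4 — 1,0 | c22 | W

path = [(5,0), (4,0), (3,0), (2,0), (1,0)]
arrival = 22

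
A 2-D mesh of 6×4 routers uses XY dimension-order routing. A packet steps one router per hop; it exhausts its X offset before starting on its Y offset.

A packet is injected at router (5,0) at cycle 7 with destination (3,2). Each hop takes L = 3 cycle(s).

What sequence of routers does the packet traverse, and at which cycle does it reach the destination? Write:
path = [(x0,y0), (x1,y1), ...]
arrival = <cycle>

hop 0: (5,0) @ cyc 7
hop 1: (4,0) @ cyc 10  [W]
hop 2: (3,0) @ cyc 13  [W]
hop 3: (3,1) @ cyc 16  [N]
hop 4: (3,2) @ cyc 19  [N]

path = [(5,0), (4,0), (3,0), (3,1), (3,2)]
arrival = 19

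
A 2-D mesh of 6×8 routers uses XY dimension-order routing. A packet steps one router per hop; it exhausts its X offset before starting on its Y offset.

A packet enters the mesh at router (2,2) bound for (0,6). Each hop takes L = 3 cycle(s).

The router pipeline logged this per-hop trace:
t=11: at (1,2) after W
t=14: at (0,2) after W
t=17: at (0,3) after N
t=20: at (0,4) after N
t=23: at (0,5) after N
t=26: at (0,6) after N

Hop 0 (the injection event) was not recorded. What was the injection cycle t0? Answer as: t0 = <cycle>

t0 = 8

The first recorded entry is hop 1 at cycle 11.
So t0 = 11 − 1·3 = 8.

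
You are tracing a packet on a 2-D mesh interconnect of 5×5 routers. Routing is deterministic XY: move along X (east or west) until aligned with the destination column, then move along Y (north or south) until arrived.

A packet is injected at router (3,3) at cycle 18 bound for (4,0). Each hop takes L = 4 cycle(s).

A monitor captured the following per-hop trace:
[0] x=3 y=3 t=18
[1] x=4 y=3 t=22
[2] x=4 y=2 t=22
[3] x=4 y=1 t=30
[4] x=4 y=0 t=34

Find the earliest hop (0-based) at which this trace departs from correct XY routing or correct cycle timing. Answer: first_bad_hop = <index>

[1] (+1,+0) / 4c ⇒ ok
[2] (+0,-1) / 0c ⇒ BAD: Δcyc=0≠L

first_bad_hop = 2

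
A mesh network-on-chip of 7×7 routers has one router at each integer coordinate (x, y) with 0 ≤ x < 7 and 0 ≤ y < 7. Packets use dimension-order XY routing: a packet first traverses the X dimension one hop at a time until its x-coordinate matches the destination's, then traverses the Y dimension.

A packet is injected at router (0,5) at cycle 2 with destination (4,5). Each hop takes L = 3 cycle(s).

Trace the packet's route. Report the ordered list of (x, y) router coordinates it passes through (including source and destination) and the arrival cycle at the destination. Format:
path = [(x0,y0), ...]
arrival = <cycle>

hop 0: (0,5) @ cyc 2
hop 1: (1,5) @ cyc 5  [E]
hop 2: (2,5) @ cyc 8  [E]
hop 3: (3,5) @ cyc 11  [E]
hop 4: (4,5) @ cyc 14  [E]

path = [(0,5), (1,5), (2,5), (3,5), (4,5)]
arrival = 14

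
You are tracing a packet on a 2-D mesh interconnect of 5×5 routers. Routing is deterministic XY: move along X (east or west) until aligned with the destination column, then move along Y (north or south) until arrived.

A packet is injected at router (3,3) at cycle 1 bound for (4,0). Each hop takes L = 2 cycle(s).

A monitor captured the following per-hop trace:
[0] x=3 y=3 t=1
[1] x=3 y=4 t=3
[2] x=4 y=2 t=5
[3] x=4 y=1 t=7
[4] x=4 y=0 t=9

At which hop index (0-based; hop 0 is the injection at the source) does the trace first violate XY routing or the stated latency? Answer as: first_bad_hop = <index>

first_bad_hop = 1

hop 1: step (+0,+1), +2 cyc — BAD: Y-move but x=3≠4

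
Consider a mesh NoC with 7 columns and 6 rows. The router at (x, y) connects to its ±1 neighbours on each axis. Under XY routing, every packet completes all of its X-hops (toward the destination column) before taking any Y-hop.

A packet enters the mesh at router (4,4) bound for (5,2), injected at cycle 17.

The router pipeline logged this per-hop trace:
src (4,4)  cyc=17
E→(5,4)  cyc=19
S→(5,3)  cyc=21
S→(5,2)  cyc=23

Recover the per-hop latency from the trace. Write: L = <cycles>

From hop 0 (17) to hop 1 (19): +2 cycles.
One hop costs L cycles, so L = 2.

L = 2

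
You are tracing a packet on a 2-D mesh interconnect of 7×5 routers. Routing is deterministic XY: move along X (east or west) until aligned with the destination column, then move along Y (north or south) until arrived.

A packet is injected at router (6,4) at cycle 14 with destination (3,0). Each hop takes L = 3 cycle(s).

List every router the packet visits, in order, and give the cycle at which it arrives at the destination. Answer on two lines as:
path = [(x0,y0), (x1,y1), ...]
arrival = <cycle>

#0 — 6,4 | c14
#1 — 5,4 | c17 | W
#2 — 4,4 | c20 | W
#3 — 3,4 | c23 | W
#4 — 3,3 | c26 | S
#5 — 3,2 | c29 | S
#6 — 3,1 | c32 | S
#7 — 3,0 | c35 | S

path = [(6,4), (5,4), (4,4), (3,4), (3,3), (3,2), (3,1), (3,0)]
arrival = 35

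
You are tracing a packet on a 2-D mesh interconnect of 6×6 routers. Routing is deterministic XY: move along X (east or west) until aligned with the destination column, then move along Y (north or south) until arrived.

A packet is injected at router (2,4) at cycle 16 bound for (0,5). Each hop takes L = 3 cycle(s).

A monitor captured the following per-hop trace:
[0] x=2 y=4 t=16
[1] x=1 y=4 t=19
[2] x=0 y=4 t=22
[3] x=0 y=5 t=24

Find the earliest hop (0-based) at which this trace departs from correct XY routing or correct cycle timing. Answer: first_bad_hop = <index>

check 1→ d=(-1,0) cyc+3: ok
check 2→ d=(-1,0) cyc+3: ok
check 3→ d=(0,1) cyc+2: BAD: Δcyc=2≠L

first_bad_hop = 3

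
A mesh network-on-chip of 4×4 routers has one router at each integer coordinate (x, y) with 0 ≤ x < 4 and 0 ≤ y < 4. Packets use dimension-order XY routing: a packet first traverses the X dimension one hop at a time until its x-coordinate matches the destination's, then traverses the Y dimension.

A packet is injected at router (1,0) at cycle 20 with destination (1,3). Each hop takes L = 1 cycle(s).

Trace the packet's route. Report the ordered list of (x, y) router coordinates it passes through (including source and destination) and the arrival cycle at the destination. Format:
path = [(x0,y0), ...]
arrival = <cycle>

path = [(1,0), (1,1), (1,2), (1,3)]
arrival = 23

src (1,0)  cyc=20
N→(1,1)  cyc=21
N→(1,2)  cyc=22
N→(1,3)  cyc=23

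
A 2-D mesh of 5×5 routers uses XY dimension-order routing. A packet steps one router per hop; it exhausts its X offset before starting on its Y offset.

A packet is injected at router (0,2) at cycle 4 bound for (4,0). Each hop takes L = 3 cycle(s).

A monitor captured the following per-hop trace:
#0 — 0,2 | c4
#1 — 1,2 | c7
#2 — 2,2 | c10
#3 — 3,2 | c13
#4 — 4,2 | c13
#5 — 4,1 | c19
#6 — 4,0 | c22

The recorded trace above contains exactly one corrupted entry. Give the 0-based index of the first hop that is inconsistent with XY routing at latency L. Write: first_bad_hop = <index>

first_bad_hop = 4

check 1→ d=(1,0) cyc+3: ok
check 2→ d=(1,0) cyc+3: ok
check 3→ d=(1,0) cyc+3: ok
check 4→ d=(1,0) cyc+0: BAD: Δcyc=0≠L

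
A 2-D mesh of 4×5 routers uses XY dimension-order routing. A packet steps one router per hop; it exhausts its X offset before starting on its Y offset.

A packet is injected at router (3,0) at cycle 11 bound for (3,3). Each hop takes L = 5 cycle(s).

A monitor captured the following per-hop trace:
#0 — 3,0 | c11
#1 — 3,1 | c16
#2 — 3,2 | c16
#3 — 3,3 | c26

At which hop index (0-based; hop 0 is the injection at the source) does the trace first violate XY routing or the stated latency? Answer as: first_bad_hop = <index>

hop 1: step (+0,+1), +5 cyc — ok
hop 2: step (+0,+1), +0 cyc — BAD: Δcyc=0≠L

first_bad_hop = 2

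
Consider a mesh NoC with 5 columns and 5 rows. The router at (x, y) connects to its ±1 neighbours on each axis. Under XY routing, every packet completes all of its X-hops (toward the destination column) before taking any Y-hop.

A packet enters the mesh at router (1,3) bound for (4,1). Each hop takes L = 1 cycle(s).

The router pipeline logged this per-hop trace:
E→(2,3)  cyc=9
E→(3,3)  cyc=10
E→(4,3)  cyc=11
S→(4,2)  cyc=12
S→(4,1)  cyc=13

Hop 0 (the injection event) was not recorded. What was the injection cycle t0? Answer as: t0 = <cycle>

Hop 1 reached at cycle 9; hop k is at t0 + k·L.
Therefore t0 = 9 − L = 8.

t0 = 8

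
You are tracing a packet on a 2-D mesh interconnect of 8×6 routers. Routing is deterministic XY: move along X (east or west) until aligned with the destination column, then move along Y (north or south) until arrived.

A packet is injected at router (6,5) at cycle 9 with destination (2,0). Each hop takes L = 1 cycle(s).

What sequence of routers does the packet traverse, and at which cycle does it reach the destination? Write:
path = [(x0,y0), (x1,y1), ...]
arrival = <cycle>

hop 0: (6,5) @ cyc 9
hop 1: (5,5) @ cyc 10  [W]
hop 2: (4,5) @ cyc 11  [W]
hop 3: (3,5) @ cyc 12  [W]
hop 4: (2,5) @ cyc 13  [W]
hop 5: (2,4) @ cyc 14  [S]
hop 6: (2,3) @ cyc 15  [S]
hop 7: (2,2) @ cyc 16  [S]
hop 8: (2,1) @ cyc 17  [S]
hop 9: (2,0) @ cyc 18  [S]

path = [(6,5), (5,5), (4,5), (3,5), (2,5), (2,4), (2,3), (2,2), (2,1), (2,0)]
arrival = 18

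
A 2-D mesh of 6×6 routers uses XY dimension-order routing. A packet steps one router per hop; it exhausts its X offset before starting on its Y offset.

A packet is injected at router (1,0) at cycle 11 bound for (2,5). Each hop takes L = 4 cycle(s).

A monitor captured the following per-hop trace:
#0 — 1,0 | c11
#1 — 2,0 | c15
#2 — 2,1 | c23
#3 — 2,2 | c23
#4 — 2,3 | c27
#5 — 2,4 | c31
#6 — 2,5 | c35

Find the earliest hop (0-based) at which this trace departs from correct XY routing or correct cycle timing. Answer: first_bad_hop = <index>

first_bad_hop = 2

  1: Δx=+1 Δy=+0 Δt=4 [ok]
  2: Δx=+0 Δy=+1 Δt=8 [BAD: Δcyc=8≠L]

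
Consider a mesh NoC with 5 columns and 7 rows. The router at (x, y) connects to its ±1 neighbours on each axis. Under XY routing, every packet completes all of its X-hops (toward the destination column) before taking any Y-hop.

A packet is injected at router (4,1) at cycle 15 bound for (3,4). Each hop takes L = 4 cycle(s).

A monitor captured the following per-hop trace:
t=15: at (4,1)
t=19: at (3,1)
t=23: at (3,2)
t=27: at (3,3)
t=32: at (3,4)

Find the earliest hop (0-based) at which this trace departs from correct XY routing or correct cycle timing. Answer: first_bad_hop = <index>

first_bad_hop = 4

[1] (-1,+0) / 4c ⇒ ok
[2] (+0,+1) / 4c ⇒ ok
[3] (+0,+1) / 4c ⇒ ok
[4] (+0,+1) / 5c ⇒ BAD: Δcyc=5≠L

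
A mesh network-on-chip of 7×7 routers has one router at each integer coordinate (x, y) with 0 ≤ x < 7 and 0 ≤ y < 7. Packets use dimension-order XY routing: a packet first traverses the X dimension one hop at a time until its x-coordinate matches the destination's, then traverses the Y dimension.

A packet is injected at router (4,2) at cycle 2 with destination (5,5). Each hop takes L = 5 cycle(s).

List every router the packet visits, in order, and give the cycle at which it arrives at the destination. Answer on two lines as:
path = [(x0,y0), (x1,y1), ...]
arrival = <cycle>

path = [(4,2), (5,2), (5,3), (5,4), (5,5)]
arrival = 22

  0. router=(4,2) cycle=2 (inject)
  1. router=(5,2) cycle=7 dir=E
  2. router=(5,3) cycle=12 dir=N
  3. router=(5,4) cycle=17 dir=N
  4. router=(5,5) cycle=22 dir=N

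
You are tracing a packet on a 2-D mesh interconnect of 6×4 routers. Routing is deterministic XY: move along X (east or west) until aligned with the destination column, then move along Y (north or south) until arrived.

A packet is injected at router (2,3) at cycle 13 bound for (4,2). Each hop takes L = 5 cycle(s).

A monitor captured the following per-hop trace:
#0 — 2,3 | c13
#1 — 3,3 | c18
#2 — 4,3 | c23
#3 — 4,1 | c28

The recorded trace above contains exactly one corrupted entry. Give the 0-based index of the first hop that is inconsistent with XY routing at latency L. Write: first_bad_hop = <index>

[1] (+1,+0) / 5c ⇒ ok
[2] (+1,+0) / 5c ⇒ ok
[3] (+0,-2) / 5c ⇒ BAD: non-unit step

first_bad_hop = 3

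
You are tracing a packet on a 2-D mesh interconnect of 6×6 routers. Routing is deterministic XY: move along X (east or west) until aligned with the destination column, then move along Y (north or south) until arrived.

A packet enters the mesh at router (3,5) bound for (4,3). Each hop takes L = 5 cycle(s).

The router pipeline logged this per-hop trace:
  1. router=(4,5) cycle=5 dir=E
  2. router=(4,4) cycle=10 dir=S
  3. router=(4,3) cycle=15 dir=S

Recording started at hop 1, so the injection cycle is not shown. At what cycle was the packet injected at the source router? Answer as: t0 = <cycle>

The first recorded entry is hop 1 at cycle 5.
Subtract one hop: t0 = 5 − 5 = 0.

t0 = 0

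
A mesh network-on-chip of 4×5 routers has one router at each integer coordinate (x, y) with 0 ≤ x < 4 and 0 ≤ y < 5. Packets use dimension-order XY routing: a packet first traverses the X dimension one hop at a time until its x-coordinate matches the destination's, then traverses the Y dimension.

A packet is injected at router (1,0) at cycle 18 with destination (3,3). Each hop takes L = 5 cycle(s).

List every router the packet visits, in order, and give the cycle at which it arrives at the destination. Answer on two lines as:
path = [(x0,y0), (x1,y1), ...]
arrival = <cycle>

src (1,0)  cyc=18
E→(2,0)  cyc=23
E→(3,0)  cyc=28
N→(3,1)  cyc=33
N→(3,2)  cyc=38
N→(3,3)  cyc=43

path = [(1,0), (2,0), (3,0), (3,1), (3,2), (3,3)]
arrival = 43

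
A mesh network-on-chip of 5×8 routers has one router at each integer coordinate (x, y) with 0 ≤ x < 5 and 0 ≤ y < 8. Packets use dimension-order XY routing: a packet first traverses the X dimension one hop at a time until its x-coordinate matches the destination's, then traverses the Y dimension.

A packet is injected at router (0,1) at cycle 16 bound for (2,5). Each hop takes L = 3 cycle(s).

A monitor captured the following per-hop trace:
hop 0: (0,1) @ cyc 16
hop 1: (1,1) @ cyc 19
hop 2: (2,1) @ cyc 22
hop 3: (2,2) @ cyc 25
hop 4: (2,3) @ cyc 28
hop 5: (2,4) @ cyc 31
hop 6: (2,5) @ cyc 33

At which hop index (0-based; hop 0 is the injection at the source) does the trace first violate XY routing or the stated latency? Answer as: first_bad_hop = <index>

first_bad_hop = 6

hop 1: step (+1,+0), +3 cyc — ok
hop 2: step (+1,+0), +3 cyc — ok
hop 3: step (+0,+1), +3 cyc — ok
hop 4: step (+0,+1), +3 cyc — ok
hop 5: step (+0,+1), +3 cyc — ok
hop 6: step (+0,+1), +2 cyc — BAD: Δcyc=2≠L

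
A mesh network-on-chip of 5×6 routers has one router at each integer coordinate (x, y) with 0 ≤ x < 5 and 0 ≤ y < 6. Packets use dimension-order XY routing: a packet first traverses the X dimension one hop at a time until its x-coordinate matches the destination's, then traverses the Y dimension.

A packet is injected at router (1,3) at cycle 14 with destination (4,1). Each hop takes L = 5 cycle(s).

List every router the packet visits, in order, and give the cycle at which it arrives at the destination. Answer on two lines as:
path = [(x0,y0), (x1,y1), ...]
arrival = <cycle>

path = [(1,3), (2,3), (3,3), (4,3), (4,2), (4,1)]
arrival = 39

hop 0: (1,3) @ cyc 14
hop 1: (2,3) @ cyc 19  [E]
hop 2: (3,3) @ cyc 24  [E]
hop 3: (4,3) @ cyc 29  [E]
hop 4: (4,2) @ cyc 34  [S]
hop 5: (4,1) @ cyc 39  [S]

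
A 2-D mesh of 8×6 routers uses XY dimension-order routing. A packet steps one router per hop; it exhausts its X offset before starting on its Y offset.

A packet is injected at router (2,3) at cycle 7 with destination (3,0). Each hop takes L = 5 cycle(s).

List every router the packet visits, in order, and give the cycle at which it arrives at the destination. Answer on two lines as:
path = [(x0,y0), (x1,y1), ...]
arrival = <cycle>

hop 0: (2,3) @ cyc 7
hop 1: (3,3) @ cyc 12  [E]
hop 2: (3,2) @ cyc 17  [S]
hop 3: (3,1) @ cyc 22  [S]
hop 4: (3,0) @ cyc 27  [S]

path = [(2,3), (3,3), (3,2), (3,1), (3,0)]
arrival = 27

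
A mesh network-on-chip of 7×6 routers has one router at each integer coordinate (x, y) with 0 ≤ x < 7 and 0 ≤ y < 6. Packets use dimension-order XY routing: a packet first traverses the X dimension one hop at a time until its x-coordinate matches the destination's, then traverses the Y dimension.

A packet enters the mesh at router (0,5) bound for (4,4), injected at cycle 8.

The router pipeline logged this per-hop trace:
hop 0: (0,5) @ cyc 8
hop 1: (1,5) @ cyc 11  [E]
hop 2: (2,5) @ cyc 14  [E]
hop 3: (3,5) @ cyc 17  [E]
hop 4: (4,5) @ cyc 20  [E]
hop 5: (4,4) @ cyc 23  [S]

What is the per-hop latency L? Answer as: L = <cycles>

L = 3

Between hops 0 and 1 the cycle counter advances 11 − 8 = 3.
That increment is L by definition: L = 3.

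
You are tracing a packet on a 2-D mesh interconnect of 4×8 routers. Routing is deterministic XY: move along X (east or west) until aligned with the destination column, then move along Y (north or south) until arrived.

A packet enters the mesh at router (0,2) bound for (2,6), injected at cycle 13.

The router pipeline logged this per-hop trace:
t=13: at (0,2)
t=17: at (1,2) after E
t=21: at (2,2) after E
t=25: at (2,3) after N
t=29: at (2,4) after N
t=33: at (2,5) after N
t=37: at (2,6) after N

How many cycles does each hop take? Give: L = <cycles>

L = 4

cyc[1] − cyc[0] = 17 − 13 = 4.
One hop costs L cycles, so L = 4.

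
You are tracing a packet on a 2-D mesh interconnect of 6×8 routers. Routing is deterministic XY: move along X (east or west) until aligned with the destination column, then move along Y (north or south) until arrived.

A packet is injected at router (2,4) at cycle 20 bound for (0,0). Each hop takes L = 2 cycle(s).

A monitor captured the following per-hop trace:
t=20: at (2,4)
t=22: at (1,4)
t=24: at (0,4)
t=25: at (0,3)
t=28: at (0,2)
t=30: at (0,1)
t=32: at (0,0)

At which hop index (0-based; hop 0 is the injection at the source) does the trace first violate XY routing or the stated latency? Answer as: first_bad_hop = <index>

hop 1: step (-1,+0), +2 cyc — ok
hop 2: step (-1,+0), +2 cyc — ok
hop 3: step (+0,-1), +1 cyc — BAD: Δcyc=1≠L

first_bad_hop = 3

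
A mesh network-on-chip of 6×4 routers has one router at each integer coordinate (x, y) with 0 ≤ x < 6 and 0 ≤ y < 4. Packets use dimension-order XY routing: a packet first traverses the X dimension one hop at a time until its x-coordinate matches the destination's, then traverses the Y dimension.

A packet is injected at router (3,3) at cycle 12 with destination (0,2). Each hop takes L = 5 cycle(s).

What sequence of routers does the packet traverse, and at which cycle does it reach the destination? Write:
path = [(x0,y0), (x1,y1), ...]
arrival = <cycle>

path = [(3,3), (2,3), (1,3), (0,3), (0,2)]
arrival = 32

[0] x=3 y=3 t=12
[1] x=2 y=3 t=17 →W
[2] x=1 y=3 t=22 →W
[3] x=0 y=3 t=27 →W
[4] x=0 y=2 t=32 →S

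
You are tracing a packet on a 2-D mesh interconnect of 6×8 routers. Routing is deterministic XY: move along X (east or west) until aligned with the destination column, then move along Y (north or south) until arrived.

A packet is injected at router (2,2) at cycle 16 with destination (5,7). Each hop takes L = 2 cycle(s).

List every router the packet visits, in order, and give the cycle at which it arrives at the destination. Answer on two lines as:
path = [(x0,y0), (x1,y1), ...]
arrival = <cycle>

path = [(2,2), (3,2), (4,2), (5,2), (5,3), (5,4), (5,5), (5,6), (5,7)]
arrival = 32

  0. router=(2,2) cycle=16 (inject)
  1. router=(3,2) cycle=18 dir=E
  2. router=(4,2) cycle=20 dir=E
  3. router=(5,2) cycle=22 dir=E
  4. router=(5,3) cycle=24 dir=N
  5. router=(5,4) cycle=26 dir=N
  6. router=(5,5) cycle=28 dir=N
  7. router=(5,6) cycle=30 dir=N
  8. router=(5,7) cycle=32 dir=N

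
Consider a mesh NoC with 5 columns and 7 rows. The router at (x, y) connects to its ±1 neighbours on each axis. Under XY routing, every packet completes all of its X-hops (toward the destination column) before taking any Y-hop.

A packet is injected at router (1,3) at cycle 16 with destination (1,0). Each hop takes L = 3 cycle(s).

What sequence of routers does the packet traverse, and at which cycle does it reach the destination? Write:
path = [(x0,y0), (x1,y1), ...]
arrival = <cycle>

path = [(1,3), (1,2), (1,1), (1,0)]
arrival = 25

t=16: at (1,3)
t=19: at (1,2) after S
t=22: at (1,1) after S
t=25: at (1,0) after S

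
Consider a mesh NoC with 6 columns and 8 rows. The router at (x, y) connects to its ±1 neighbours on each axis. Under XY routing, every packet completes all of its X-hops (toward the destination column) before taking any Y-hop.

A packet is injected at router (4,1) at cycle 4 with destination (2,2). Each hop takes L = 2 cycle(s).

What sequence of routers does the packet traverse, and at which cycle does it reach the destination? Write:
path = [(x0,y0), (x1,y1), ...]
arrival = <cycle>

path = [(4,1), (3,1), (2,1), (2,2)]
arrival = 10

#0 — 4,1 | c4
#1 — 3,1 | c6 | W
#2 — 2,1 | c8 | W
#3 — 2,2 | c10 | N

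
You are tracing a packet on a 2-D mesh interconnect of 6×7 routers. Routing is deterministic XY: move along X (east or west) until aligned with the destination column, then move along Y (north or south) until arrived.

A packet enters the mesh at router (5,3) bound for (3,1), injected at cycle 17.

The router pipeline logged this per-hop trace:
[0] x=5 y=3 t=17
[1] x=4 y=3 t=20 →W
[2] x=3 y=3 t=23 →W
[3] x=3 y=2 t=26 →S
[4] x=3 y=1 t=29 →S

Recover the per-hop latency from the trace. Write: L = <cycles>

L = 3

From hop 0 (17) to hop 1 (20): +3 cycles.
One hop costs L cycles, so L = 3.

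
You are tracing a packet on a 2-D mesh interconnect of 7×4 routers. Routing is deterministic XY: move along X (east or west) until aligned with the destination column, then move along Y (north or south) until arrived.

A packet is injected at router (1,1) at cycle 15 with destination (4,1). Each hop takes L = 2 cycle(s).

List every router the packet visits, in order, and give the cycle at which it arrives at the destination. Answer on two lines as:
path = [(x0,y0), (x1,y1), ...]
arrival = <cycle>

t=15: at (1,1)
t=17: at (2,1) after E
t=19: at (3,1) after E
t=21: at (4,1) after E

path = [(1,1), (2,1), (3,1), (4,1)]
arrival = 21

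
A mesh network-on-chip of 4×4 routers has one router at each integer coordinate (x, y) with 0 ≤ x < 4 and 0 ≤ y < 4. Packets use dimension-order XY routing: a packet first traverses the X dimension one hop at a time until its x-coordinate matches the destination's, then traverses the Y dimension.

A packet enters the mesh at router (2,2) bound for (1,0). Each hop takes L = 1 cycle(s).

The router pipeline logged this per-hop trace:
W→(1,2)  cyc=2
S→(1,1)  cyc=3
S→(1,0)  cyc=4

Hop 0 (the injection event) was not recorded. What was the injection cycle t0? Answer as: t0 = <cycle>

At hop 1 the cycle is 2; in general cyc_k = t0 + kL.
Subtract one hop: t0 = 2 − 1 = 1.

t0 = 1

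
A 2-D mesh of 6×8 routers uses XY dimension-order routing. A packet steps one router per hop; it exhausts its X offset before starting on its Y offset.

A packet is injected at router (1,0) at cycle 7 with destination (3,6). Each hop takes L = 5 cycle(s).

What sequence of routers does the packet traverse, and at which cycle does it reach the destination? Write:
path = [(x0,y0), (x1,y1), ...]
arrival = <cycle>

path = [(1,0), (2,0), (3,0), (3,1), (3,2), (3,3), (3,4), (3,5), (3,6)]
arrival = 47

t=7: at (1,0)
t=12: at (2,0) after E
t=17: at (3,0) after E
t=22: at (3,1) after N
t=27: at (3,2) after N
t=32: at (3,3) after N
t=37: at (3,4) after N
t=42: at (3,5) after N
t=47: at (3,6) after N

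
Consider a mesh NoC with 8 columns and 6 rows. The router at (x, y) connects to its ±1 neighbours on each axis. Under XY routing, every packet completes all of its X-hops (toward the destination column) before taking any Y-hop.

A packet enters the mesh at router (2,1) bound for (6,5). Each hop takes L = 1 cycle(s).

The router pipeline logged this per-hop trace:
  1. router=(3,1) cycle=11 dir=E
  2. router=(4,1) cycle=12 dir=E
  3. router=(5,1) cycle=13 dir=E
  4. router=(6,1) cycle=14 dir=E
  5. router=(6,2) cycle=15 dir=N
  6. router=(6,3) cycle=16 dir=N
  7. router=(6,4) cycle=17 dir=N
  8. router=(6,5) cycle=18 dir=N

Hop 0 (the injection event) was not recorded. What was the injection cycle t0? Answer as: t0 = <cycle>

The first recorded entry is hop 1 at cycle 11.
t0 = cyc[1] − L = 11 − 1 = 10.

t0 = 10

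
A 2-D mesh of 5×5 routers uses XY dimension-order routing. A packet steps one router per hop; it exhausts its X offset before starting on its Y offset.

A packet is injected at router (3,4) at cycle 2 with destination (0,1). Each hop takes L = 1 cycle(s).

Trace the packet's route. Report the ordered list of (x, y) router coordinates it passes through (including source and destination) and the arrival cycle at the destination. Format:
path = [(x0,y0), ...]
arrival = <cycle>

#0 — 3,4 | c2
#1 — 2,4 | c3 | W
#2 — 1,4 | c4 | W
#3 — 0,4 | c5 | W
#4 — 0,3 | c6 | S
#5 — 0,2 | c7 | S
#6 — 0,1 | c8 | S

path = [(3,4), (2,4), (1,4), (0,4), (0,3), (0,2), (0,1)]
arrival = 8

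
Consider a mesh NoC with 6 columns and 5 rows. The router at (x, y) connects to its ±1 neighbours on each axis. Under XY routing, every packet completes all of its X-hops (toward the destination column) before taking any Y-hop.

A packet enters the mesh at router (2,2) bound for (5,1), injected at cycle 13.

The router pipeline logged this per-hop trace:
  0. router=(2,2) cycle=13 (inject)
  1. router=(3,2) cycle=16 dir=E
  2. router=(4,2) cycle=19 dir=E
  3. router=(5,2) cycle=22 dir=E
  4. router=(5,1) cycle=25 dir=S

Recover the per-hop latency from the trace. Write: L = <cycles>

From hop 0 (13) to hop 1 (16): +3 cycles.
Per-hop latency L = Δcyc = 3.

L = 3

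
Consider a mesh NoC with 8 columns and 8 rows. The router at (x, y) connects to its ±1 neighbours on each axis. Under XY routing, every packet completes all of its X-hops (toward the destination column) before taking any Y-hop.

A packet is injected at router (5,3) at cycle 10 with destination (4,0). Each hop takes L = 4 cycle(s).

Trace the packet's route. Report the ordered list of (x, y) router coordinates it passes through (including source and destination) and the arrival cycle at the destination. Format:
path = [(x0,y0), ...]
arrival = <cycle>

hop 0: (5,3) @ cyc 10
hop 1: (4,3) @ cyc 14  [W]
hop 2: (4,2) @ cyc 18  [S]
hop 3: (4,1) @ cyc 22  [S]
hop 4: (4,0) @ cyc 26  [S]

path = [(5,3), (4,3), (4,2), (4,1), (4,0)]
arrival = 26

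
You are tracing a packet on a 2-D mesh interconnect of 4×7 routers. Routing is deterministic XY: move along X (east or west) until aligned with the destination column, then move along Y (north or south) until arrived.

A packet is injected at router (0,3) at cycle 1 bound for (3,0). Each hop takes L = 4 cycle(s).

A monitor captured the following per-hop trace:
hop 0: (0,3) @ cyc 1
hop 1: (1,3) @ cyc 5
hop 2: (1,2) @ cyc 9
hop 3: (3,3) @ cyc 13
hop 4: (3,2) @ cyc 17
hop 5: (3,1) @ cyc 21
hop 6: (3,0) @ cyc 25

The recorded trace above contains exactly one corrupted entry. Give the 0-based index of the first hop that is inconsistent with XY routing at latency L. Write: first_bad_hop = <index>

first_bad_hop = 2

check 1→ d=(1,0) cyc+4: ok
check 2→ d=(0,-1) cyc+4: BAD: Y-move but x=1≠3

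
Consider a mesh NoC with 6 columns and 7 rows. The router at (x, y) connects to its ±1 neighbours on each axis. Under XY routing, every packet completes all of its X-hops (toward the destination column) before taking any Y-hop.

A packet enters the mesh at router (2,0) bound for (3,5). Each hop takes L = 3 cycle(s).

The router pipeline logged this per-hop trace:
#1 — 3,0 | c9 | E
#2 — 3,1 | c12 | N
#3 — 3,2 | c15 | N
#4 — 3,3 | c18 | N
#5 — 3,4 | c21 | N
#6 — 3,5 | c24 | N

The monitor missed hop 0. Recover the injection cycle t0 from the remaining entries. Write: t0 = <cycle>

Hop 1 reached at cycle 9; hop k is at t0 + k·L.
t0 = cyc[1] − L = 9 − 3 = 6.

t0 = 6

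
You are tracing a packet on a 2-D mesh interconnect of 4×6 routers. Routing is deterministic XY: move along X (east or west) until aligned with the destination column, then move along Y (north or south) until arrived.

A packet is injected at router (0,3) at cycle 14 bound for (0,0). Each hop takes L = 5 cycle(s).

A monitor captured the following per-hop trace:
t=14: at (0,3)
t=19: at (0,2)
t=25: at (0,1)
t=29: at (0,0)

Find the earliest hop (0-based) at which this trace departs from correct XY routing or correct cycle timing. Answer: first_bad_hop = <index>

check 1→ d=(0,-1) cyc+5: ok
check 2→ d=(0,-1) cyc+6: BAD: Δcyc=6≠L

first_bad_hop = 2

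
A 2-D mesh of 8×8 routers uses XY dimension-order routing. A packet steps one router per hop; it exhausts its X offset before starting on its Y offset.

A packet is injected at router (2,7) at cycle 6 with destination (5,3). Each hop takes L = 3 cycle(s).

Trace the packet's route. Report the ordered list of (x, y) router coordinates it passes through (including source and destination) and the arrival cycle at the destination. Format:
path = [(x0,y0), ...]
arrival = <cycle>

path = [(2,7), (3,7), (4,7), (5,7), (5,6), (5,5), (5,4), (5,3)]
arrival = 27

[0] x=2 y=7 t=6
[1] x=3 y=7 t=9 →E
[2] x=4 y=7 t=12 →E
[3] x=5 y=7 t=15 →E
[4] x=5 y=6 t=18 →S
[5] x=5 y=5 t=21 →S
[6] x=5 y=4 t=24 →S
[7] x=5 y=3 t=27 →S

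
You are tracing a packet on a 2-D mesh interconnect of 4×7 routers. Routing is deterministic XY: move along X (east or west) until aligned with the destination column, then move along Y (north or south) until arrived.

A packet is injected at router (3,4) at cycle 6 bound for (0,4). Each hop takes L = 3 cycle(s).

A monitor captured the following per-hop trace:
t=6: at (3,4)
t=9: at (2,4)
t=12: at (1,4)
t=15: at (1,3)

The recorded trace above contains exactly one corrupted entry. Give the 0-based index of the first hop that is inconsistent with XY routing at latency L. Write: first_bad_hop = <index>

first_bad_hop = 3

[1] (-1,+0) / 3c ⇒ ok
[2] (-1,+0) / 3c ⇒ ok
[3] (+0,-1) / 3c ⇒ BAD: Y-move but x=1≠0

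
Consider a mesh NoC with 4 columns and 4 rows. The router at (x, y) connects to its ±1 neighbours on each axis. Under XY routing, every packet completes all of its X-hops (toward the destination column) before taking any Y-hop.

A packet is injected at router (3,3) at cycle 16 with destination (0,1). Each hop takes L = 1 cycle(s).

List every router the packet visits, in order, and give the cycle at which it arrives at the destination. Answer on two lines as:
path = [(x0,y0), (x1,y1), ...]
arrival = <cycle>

path = [(3,3), (2,3), (1,3), (0,3), (0,2), (0,1)]
arrival = 21

[0] x=3 y=3 t=16
[1] x=2 y=3 t=17 →W
[2] x=1 y=3 t=18 →W
[3] x=0 y=3 t=19 →W
[4] x=0 y=2 t=20 →S
[5] x=0 y=1 t=21 →S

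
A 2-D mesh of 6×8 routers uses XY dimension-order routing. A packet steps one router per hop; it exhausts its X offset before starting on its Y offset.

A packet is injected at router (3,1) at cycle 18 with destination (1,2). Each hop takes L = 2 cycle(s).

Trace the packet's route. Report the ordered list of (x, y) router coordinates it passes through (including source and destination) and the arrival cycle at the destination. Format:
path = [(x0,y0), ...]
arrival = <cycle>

src (3,1)  cyc=18
W→(2,1)  cyc=20
W→(1,1)  cyc=22
N→(1,2)  cyc=24

path = [(3,1), (2,1), (1,1), (1,2)]
arrival = 24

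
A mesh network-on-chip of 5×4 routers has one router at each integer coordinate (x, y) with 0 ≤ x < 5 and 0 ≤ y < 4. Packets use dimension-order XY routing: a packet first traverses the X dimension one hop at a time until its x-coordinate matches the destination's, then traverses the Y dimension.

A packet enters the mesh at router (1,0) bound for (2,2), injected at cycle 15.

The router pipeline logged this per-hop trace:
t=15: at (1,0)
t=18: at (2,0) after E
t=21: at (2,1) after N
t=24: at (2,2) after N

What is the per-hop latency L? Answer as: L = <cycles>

L = 3

Between hops 0 and 1 the cycle counter advances 18 − 15 = 3.
One hop costs L cycles, so L = 3.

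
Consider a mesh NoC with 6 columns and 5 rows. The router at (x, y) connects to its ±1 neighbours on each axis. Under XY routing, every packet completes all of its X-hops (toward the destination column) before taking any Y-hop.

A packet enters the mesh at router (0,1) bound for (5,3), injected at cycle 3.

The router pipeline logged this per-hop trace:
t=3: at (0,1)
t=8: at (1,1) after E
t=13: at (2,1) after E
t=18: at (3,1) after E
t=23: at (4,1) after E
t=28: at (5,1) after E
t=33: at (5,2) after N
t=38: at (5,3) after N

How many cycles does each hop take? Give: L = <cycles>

cyc[1] − cyc[0] = 8 − 3 = 5.
Each hop adds L, hence L = 5.

L = 5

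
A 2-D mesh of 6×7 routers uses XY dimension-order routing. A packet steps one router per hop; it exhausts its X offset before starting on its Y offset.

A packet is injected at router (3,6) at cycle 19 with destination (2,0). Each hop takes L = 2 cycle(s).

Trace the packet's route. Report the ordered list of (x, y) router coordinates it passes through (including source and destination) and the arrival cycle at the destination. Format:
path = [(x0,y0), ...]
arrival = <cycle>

t=19: at (3,6)
t=21: at (2,6) after W
t=23: at (2,5) after S
t=25: at (2,4) after S
t=27: at (2,3) after S
t=29: at (2,2) after S
t=31: at (2,1) after S
t=33: at (2,0) after S

path = [(3,6), (2,6), (2,5), (2,4), (2,3), (2,2), (2,1), (2,0)]
arrival = 33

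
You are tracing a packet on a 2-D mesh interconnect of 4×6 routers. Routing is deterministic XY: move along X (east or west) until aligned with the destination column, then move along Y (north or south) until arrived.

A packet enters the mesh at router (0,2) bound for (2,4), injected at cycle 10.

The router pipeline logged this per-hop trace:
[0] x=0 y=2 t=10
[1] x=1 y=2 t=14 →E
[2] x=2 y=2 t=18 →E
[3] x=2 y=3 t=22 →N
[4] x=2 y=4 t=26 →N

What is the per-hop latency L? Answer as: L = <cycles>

L = 4

Between hops 0 and 1 the cycle counter advances 14 − 10 = 4.
That increment is L by definition: L = 4.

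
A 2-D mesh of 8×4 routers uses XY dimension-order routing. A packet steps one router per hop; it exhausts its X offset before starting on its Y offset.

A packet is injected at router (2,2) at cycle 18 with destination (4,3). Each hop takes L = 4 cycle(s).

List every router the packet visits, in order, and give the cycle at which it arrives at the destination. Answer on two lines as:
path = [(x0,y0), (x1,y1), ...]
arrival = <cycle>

t=18: at (2,2)
t=22: at (3,2) after E
t=26: at (4,2) after E
t=30: at (4,3) after N

path = [(2,2), (3,2), (4,2), (4,3)]
arrival = 30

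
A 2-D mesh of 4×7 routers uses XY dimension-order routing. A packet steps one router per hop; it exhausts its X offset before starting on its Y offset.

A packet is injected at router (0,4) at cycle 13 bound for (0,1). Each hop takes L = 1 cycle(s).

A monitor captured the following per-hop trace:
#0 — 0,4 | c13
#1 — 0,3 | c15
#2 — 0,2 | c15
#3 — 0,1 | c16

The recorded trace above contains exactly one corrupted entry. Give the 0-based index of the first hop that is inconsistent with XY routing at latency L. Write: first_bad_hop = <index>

first_bad_hop = 1

  1: Δx=+0 Δy=-1 Δt=2 [BAD: Δcyc=2≠L]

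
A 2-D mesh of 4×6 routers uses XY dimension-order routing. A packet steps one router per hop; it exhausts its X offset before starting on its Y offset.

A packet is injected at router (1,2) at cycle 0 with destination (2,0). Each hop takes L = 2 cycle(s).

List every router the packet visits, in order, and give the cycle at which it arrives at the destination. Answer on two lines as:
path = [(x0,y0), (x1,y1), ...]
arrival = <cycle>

path = [(1,2), (2,2), (2,1), (2,0)]
arrival = 6

src (1,2)  cyc=0
E→(2,2)  cyc=2
S→(2,1)  cyc=4
S→(2,0)  cyc=6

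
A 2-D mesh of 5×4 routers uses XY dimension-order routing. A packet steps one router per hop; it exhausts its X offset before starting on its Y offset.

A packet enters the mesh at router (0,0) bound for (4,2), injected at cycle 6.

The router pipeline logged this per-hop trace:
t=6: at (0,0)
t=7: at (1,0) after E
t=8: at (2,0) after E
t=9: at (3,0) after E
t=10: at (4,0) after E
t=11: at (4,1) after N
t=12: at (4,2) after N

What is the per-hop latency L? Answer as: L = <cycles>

Δcyc across hop 0→1: 7 − 6 = 1.
That increment is L by definition: L = 1.

L = 1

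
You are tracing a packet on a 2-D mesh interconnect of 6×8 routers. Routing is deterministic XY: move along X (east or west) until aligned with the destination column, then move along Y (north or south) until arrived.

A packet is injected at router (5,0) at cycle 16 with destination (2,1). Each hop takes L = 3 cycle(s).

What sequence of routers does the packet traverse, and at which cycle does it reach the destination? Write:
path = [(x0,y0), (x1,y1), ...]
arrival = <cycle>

path = [(5,0), (4,0), (3,0), (2,0), (2,1)]
arrival = 28

[0] x=5 y=0 t=16
[1] x=4 y=0 t=19 →W
[2] x=3 y=0 t=22 →W
[3] x=2 y=0 t=25 →W
[4] x=2 y=1 t=28 →N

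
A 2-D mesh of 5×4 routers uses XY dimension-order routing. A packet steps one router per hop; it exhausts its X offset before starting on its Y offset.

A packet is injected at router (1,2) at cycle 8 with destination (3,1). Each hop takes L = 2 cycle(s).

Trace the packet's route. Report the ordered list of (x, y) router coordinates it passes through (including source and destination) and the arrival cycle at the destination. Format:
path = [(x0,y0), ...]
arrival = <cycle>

t=8: at (1,2)
t=10: at (2,2) after E
t=12: at (3,2) after E
t=14: at (3,1) after S

path = [(1,2), (2,2), (3,2), (3,1)]
arrival = 14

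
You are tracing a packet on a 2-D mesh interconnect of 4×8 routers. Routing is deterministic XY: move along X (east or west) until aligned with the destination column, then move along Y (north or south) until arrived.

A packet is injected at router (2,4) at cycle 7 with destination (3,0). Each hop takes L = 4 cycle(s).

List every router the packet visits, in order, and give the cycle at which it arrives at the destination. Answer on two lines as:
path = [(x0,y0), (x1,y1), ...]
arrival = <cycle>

src (2,4)  cyc=7
E→(3,4)  cyc=11
S→(3,3)  cyc=15
S→(3,2)  cyc=19
S→(3,1)  cyc=23
S→(3,0)  cyc=27

path = [(2,4), (3,4), (3,3), (3,2), (3,1), (3,0)]
arrival = 27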